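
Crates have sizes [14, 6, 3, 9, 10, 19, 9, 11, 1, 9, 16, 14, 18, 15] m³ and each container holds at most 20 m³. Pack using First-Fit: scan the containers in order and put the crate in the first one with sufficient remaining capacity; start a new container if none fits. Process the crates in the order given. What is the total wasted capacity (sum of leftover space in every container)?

Put 14 m³ in container 1; 6 m³ remain.
Put 6 m³ in container 1; 0 m³ remain.
Put 3 m³ in container 2; 17 m³ remain.
Put 9 m³ in container 2; 8 m³ remain.
Put 10 m³ in container 3; 10 m³ remain.
Put 19 m³ in container 4; 1 m³ remain.
Put 9 m³ in container 3; 1 m³ remain.
Put 11 m³ in container 5; 9 m³ remain.
Put 1 m³ in container 2; 7 m³ remain.
Put 9 m³ in container 5; 0 m³ remain.
Put 16 m³ in container 6; 4 m³ remain.
Put 14 m³ in container 7; 6 m³ remain.
Put 18 m³ in container 8; 2 m³ remain.
Put 15 m³ in container 9; 5 m³ remain.
9 containers × 20 m³ = 180 m³; used 154 m³; unused 26 m³.

26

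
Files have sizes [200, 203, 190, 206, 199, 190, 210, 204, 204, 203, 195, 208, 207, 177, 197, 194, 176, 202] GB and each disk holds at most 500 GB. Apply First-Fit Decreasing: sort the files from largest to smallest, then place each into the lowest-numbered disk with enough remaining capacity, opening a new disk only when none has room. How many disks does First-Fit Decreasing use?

9 disks

Sorted descending: 210, 208, 207, 206, 204, 204, 203, 203, 202, 200, 199, 197, 195, 194, 190, 190, 177, 176.
Put 210 GB in disk 1; 290 GB remain.
Put 208 GB in disk 1; 82 GB remain.
Put 207 GB in disk 2; 293 GB remain.
Put 206 GB in disk 2; 87 GB remain.
Put 204 GB in disk 3; 296 GB remain.
Put 204 GB in disk 3; 92 GB remain.
Put 203 GB in disk 4; 297 GB remain.
Put 203 GB in disk 4; 94 GB remain.
Put 202 GB in disk 5; 298 GB remain.
Put 200 GB in disk 5; 98 GB remain.
Put 199 GB in disk 6; 301 GB remain.
Put 197 GB in disk 6; 104 GB remain.
Put 195 GB in disk 7; 305 GB remain.
Put 194 GB in disk 7; 111 GB remain.
Put 190 GB in disk 8; 310 GB remain.
Put 190 GB in disk 8; 120 GB remain.
Put 177 GB in disk 9; 323 GB remain.
Put 176 GB in disk 9; 147 GB remain.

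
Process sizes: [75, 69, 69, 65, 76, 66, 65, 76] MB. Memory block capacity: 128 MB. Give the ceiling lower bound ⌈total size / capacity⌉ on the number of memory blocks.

5 memory blocks

Total size = 75 + 69 + 69 + 65 + 76 + 66 + 65 + 76 = 561 MB.
⌈561 / 128⌉ = 5.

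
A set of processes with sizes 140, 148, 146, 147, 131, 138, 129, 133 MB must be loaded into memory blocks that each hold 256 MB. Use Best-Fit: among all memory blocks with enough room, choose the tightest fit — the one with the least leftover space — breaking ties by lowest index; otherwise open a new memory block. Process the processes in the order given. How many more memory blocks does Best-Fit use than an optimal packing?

Best-Fit: [140] [148] [146] [147] [131] [138] [129] [133] → 8 memory blocks.
8 processes exceed 128 MB (half the capacity), and no two of those can share a memory block, so at least 8 memory blocks are needed.
So 8 is already optimal.

0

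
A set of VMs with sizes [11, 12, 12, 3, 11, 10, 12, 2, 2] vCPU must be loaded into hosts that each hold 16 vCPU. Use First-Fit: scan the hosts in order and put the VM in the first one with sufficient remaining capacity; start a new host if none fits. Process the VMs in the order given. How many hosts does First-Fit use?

6

11 vCPU → host 1 (remaining 5 vCPU)
12 vCPU → host 2 (remaining 4 vCPU)
12 vCPU → host 3 (remaining 4 vCPU)
3 vCPU → host 1 (remaining 2 vCPU)
11 vCPU → host 4 (remaining 5 vCPU)
10 vCPU → host 5 (remaining 6 vCPU)
12 vCPU → host 6 (remaining 4 vCPU)
2 vCPU → host 1 (remaining 0 vCPU)
2 vCPU → host 2 (remaining 2 vCPU)
Final hosts: [11,3,2] [12,2] [12] [11] [10] [12].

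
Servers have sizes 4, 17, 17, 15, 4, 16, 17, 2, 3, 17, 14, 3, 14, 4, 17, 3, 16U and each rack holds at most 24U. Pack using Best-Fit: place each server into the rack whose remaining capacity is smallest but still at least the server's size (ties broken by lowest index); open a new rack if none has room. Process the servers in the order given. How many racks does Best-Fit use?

10

Put 4U in rack 1; 20U remain.
Put 17U in rack 1; 3U remain.
Put 17U in rack 2; 7U remain.
Put 15U in rack 3; 9U remain.
Put 4U in rack 2; 3U remain.
Put 16U in rack 4; 8U remain.
Put 17U in rack 5; 7U remain.
Put 2U in rack 1; 1U remain.
Put 3U in rack 2; 0U remain.
Put 17U in rack 6; 7U remain.
Put 14U in rack 7; 10U remain.
Put 3U in rack 5; 4U remain.
Put 14U in rack 8; 10U remain.
Put 4U in rack 5; 0U remain.
Put 17U in rack 9; 7U remain.
Put 3U in rack 6; 4U remain.
Put 16U in rack 10; 8U remain.
Final racks: [4,17,2] [17,4,3] [15] [16] [17,3,4] [17,3] [14] [14] [17] [16].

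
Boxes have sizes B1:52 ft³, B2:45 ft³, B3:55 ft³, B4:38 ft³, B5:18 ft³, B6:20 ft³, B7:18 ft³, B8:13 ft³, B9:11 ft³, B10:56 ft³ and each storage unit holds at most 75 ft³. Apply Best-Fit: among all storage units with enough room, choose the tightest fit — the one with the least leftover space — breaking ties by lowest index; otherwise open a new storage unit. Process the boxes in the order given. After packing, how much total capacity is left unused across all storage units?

storage unit 1: place B1 (52 ft³), 23 ft³ left
storage unit 2: place B2 (45 ft³), 30 ft³ left
storage unit 3: place B3 (55 ft³), 20 ft³ left
storage unit 4: place B4 (38 ft³), 37 ft³ left
storage unit 3: place B5 (18 ft³), 2 ft³ left
storage unit 1: place B6 (20 ft³), 3 ft³ left
storage unit 2: place B7 (18 ft³), 12 ft³ left
storage unit 4: place B8 (13 ft³), 24 ft³ left
storage unit 2: place B9 (11 ft³), 1 ft³ left
storage unit 5: place B10 (56 ft³), 19 ft³ left
5 storage units × 75 ft³ = 375 ft³; used 326 ft³; unused 49 ft³.

49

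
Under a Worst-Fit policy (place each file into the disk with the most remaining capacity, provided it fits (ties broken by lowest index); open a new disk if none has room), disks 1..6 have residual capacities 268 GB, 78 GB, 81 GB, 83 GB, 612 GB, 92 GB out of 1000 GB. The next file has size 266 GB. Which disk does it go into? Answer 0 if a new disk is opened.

Disks with room: disk 1 (268 GB), disk 5 (612 GB).
Most room is disk 5 with 612 GB free.

5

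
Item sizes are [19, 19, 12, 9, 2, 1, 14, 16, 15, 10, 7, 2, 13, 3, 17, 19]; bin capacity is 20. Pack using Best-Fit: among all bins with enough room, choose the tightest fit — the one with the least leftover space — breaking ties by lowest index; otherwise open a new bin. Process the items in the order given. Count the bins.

10 bins

Put 19 in bin 1; 1 remain.
Put 19 in bin 2; 1 remain.
Put 12 in bin 3; 8 remain.
Put 9 in bin 4; 11 remain.
Put 2 in bin 3; 6 remain.
Put 1 in bin 1; 0 remain.
Put 14 in bin 5; 6 remain.
Put 16 in bin 6; 4 remain.
Put 15 in bin 7; 5 remain.
Put 10 in bin 4; 1 remain.
Put 7 in bin 8; 13 remain.
Put 2 in bin 6; 2 remain.
Put 13 in bin 8; 0 remain.
Put 3 in bin 7; 2 remain.
Put 17 in bin 9; 3 remain.
Put 19 in bin 10; 1 remain.
Final bins: [19,1] [19] [12,2] [9,10] [14] [16,2] [15,3] [7,13] [17] [19].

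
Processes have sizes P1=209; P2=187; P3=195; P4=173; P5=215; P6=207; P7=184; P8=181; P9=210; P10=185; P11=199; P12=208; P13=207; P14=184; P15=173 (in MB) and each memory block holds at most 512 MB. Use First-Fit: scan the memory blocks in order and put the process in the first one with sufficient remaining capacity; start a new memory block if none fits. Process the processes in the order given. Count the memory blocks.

8 memory blocks

P1 (209 MB) → memory block 1 (remaining 303 MB)
P2 (187 MB) → memory block 1 (remaining 116 MB)
P3 (195 MB) → memory block 2 (remaining 317 MB)
P4 (173 MB) → memory block 2 (remaining 144 MB)
P5 (215 MB) → memory block 3 (remaining 297 MB)
P6 (207 MB) → memory block 3 (remaining 90 MB)
P7 (184 MB) → memory block 4 (remaining 328 MB)
P8 (181 MB) → memory block 4 (remaining 147 MB)
P9 (210 MB) → memory block 5 (remaining 302 MB)
P10 (185 MB) → memory block 5 (remaining 117 MB)
P11 (199 MB) → memory block 6 (remaining 313 MB)
P12 (208 MB) → memory block 6 (remaining 105 MB)
P13 (207 MB) → memory block 7 (remaining 305 MB)
P14 (184 MB) → memory block 7 (remaining 121 MB)
P15 (173 MB) → memory block 8 (remaining 339 MB)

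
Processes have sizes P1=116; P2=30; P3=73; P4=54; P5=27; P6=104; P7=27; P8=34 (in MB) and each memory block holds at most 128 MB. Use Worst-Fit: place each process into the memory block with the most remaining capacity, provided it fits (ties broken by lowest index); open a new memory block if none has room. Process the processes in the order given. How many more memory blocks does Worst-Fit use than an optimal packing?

1

Worst-Fit: [116] [30,73] [54,27,27] [104] [34] → 5 memory blocks.
Total size 465 MB; any packing needs at least ⌈465/128⌉ = 4 memory blocks.
An optimal packing achieves that bound: [116] [104] [73,54] [34,30,27,27] → 4 memory blocks.
Excess: 5 − 4 = 1.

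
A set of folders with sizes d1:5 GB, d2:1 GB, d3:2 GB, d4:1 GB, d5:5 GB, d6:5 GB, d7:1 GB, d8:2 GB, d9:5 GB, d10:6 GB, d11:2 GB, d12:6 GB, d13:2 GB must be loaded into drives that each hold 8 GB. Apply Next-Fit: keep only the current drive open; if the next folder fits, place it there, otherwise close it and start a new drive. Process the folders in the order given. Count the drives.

Put d1 (5 GB) in drive 1; 3 GB remain.
Put d2 (1 GB) in drive 1; 2 GB remain.
Put d3 (2 GB) in drive 1; 0 GB remain.
Put d4 (1 GB) in drive 2; 7 GB remain.
Put d5 (5 GB) in drive 2; 2 GB remain.
Put d6 (5 GB) in drive 3; 3 GB remain.
Put d7 (1 GB) in drive 3; 2 GB remain.
Put d8 (2 GB) in drive 3; 0 GB remain.
Put d9 (5 GB) in drive 4; 3 GB remain.
Put d10 (6 GB) in drive 5; 2 GB remain.
Put d11 (2 GB) in drive 5; 0 GB remain.
Put d12 (6 GB) in drive 6; 2 GB remain.
Put d13 (2 GB) in drive 6; 0 GB remain.
Final drives: [5,1,2] [1,5] [5,1,2] [5] [6,2] [6,2].

6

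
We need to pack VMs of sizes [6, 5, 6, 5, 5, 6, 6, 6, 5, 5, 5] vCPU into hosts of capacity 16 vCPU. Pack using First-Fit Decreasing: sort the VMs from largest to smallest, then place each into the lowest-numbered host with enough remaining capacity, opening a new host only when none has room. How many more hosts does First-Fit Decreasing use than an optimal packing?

1

First-Fit Decreasing: [6,6] [6,6] [6,5,5] [5,5,5] [5] → 5 hosts.
Total size 60 vCPU; any packing needs at least ⌈60/16⌉ = 4 hosts.
An optimal packing achieves that bound: [6,6] [6,5,5] [6,5,5] [6,5,5] → 4 hosts.
Excess: 5 − 4 = 1.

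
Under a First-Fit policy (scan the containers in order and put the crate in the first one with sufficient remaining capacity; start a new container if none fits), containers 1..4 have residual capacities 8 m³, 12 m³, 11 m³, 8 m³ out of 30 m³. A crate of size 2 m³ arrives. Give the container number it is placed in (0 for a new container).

Containers with room: container 1 (8 m³), container 2 (12 m³), container 3 (11 m³), container 4 (8 m³).
The first with room is container 1.

1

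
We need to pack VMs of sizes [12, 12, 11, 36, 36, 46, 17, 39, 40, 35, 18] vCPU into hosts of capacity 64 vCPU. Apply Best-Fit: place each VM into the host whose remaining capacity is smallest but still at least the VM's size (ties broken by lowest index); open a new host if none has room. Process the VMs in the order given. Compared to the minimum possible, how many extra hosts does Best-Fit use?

Best-Fit: [12,12,11] [36] [36] [46,17] [39] [40,18] [35] → 7 hosts.
6 VMs exceed 32 vCPU (half the capacity), and no two of those can share a host, so at least 6 hosts are needed.
An optimal packing achieves that bound: [46,18] [40,17] [39,12,12] [36,11] [36] [35] → 6 hosts.
Excess: 7 − 6 = 1.

1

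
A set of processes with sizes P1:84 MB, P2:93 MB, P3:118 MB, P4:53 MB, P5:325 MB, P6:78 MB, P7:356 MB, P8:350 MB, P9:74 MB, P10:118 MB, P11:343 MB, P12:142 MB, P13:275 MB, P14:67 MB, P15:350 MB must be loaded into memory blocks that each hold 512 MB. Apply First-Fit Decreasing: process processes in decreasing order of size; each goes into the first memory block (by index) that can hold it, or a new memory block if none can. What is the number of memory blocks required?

Sorted descending: 356, 350, 350, 343, 325, 275, 142, 118, 118, 93, 84, 78, 74, 67, 53.
Put 356 MB in memory block 1; 156 MB remain.
Put 350 MB in memory block 2; 162 MB remain.
Put 350 MB in memory block 3; 162 MB remain.
Put 343 MB in memory block 4; 169 MB remain.
Put 325 MB in memory block 5; 187 MB remain.
Put 275 MB in memory block 6; 237 MB remain.
Put 142 MB in memory block 1; 14 MB remain.
Put 118 MB in memory block 2; 44 MB remain.
Put 118 MB in memory block 3; 44 MB remain.
Put 93 MB in memory block 4; 76 MB remain.
Put 84 MB in memory block 5; 103 MB remain.
Put 78 MB in memory block 5; 25 MB remain.
Put 74 MB in memory block 4; 2 MB remain.
Put 67 MB in memory block 6; 170 MB remain.
Put 53 MB in memory block 6; 117 MB remain.

6 memory blocks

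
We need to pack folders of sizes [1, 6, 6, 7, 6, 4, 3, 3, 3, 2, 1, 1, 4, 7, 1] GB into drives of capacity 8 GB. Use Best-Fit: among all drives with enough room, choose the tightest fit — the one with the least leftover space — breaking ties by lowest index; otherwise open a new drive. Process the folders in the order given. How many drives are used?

Put 1 GB in drive 1; 7 GB remain.
Put 6 GB in drive 1; 1 GB remain.
Put 6 GB in drive 2; 2 GB remain.
Put 7 GB in drive 3; 1 GB remain.
Put 6 GB in drive 4; 2 GB remain.
Put 4 GB in drive 5; 4 GB remain.
Put 3 GB in drive 5; 1 GB remain.
Put 3 GB in drive 6; 5 GB remain.
Put 3 GB in drive 6; 2 GB remain.
Put 2 GB in drive 2; 0 GB remain.
Put 1 GB in drive 1; 0 GB remain.
Put 1 GB in drive 3; 0 GB remain.
Put 4 GB in drive 7; 4 GB remain.
Put 7 GB in drive 8; 1 GB remain.
Put 1 GB in drive 5; 0 GB remain.
Final drives: [1,6,1] [6,2] [7,1] [6] [4,3,1] [3,3] [4] [7].

8 drives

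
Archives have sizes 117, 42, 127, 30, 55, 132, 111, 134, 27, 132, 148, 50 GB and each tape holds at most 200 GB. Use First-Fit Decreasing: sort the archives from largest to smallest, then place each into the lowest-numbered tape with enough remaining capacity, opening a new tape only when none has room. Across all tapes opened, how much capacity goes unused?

295

Sorted descending: 148, 134, 132, 132, 127, 117, 111, 55, 50, 42, 30, 27.
tape 1: place 148 GB, 52 GB left
tape 2: place 134 GB, 66 GB left
tape 3: place 132 GB, 68 GB left
tape 4: place 132 GB, 68 GB left
tape 5: place 127 GB, 73 GB left
tape 6: place 117 GB, 83 GB left
tape 7: place 111 GB, 89 GB left
tape 2: place 55 GB, 11 GB left
tape 1: place 50 GB, 2 GB left
tape 3: place 42 GB, 26 GB left
tape 4: place 30 GB, 38 GB left
tape 4: place 27 GB, 11 GB left
7 tapes × 200 GB = 1400 GB; used 1105 GB; unused 295 GB.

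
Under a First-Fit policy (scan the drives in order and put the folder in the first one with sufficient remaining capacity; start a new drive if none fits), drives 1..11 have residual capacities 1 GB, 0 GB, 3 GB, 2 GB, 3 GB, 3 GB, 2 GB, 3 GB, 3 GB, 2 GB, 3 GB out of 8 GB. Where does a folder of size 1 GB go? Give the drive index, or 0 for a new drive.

Drives with room: drive 1 (1 GB), drive 3 (3 GB), drive 4 (2 GB), drive 5 (3 GB), drive 6 (3 GB), drive 7 (2 GB), drive 8 (3 GB), drive 9 (3 GB), drive 10 (2 GB), drive 11 (3 GB).
The first with room is drive 1.

1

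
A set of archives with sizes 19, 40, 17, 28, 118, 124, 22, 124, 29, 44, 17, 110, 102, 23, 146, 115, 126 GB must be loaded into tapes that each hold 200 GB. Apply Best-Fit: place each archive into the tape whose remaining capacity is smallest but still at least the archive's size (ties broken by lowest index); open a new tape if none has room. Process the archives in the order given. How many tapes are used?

9 tapes

Put 19 GB in tape 1; 181 GB remain.
Put 40 GB in tape 1; 141 GB remain.
Put 17 GB in tape 1; 124 GB remain.
Put 28 GB in tape 1; 96 GB remain.
Put 118 GB in tape 2; 82 GB remain.
Put 124 GB in tape 3; 76 GB remain.
Put 22 GB in tape 3; 54 GB remain.
Put 124 GB in tape 4; 76 GB remain.
Put 29 GB in tape 3; 25 GB remain.
Put 44 GB in tape 4; 32 GB remain.
Put 17 GB in tape 3; 8 GB remain.
Put 110 GB in tape 5; 90 GB remain.
Put 102 GB in tape 6; 98 GB remain.
Put 23 GB in tape 4; 9 GB remain.
Put 146 GB in tape 7; 54 GB remain.
Put 115 GB in tape 8; 85 GB remain.
Put 126 GB in tape 9; 74 GB remain.
Final tapes: [19,40,17,28] [118] [124,22,29,17] [124,44,23] [110] [102] [146] [115] [126].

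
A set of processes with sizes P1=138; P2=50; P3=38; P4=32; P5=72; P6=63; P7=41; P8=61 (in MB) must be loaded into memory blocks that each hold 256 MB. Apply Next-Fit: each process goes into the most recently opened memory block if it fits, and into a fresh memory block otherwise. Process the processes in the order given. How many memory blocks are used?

3 memory blocks

P1 (138 MB) → memory block 1 (remaining 118 MB)
P2 (50 MB) → memory block 1 (remaining 68 MB)
P3 (38 MB) → memory block 1 (remaining 30 MB)
P4 (32 MB) → memory block 2 (remaining 224 MB)
P5 (72 MB) → memory block 2 (remaining 152 MB)
P6 (63 MB) → memory block 2 (remaining 89 MB)
P7 (41 MB) → memory block 2 (remaining 48 MB)
P8 (61 MB) → memory block 3 (remaining 195 MB)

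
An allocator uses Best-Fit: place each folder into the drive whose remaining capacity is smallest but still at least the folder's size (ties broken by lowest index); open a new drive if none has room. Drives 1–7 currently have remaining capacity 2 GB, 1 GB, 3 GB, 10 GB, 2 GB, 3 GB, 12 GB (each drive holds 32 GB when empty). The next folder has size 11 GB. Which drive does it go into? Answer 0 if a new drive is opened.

7

Drives with room: drive 7 (12 GB).
Tightest fit is drive 7 with 12 GB free.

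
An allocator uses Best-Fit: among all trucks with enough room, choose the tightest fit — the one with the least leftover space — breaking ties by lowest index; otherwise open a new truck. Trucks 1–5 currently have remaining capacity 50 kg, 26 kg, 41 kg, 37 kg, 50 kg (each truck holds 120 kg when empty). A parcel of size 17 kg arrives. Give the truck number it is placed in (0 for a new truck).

2

Trucks with room: truck 1 (50 kg), truck 2 (26 kg), truck 3 (41 kg), truck 4 (37 kg), truck 5 (50 kg).
Tightest fit is truck 2 with 26 kg free.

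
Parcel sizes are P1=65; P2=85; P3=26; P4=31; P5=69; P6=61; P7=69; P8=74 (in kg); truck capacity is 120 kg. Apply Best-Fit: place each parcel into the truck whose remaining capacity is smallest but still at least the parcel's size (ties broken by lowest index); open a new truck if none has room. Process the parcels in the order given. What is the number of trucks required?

6

Put P1 (65 kg) in truck 1; 55 kg remain.
Put P2 (85 kg) in truck 2; 35 kg remain.
Put P3 (26 kg) in truck 2; 9 kg remain.
Put P4 (31 kg) in truck 1; 24 kg remain.
Put P5 (69 kg) in truck 3; 51 kg remain.
Put P6 (61 kg) in truck 4; 59 kg remain.
Put P7 (69 kg) in truck 5; 51 kg remain.
Put P8 (74 kg) in truck 6; 46 kg remain.
Final trucks: [65,31] [85,26] [69] [61] [69] [74].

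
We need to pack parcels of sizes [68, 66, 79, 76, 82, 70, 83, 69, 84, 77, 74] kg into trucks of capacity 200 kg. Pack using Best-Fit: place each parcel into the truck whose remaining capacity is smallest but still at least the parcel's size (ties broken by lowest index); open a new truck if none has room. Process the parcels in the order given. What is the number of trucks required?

6

68 kg → truck 1 (remaining 132 kg)
66 kg → truck 1 (remaining 66 kg)
79 kg → truck 2 (remaining 121 kg)
76 kg → truck 2 (remaining 45 kg)
82 kg → truck 3 (remaining 118 kg)
70 kg → truck 3 (remaining 48 kg)
83 kg → truck 4 (remaining 117 kg)
69 kg → truck 4 (remaining 48 kg)
84 kg → truck 5 (remaining 116 kg)
77 kg → truck 5 (remaining 39 kg)
74 kg → truck 6 (remaining 126 kg)
Final trucks: [68,66] [79,76] [82,70] [83,69] [84,77] [74].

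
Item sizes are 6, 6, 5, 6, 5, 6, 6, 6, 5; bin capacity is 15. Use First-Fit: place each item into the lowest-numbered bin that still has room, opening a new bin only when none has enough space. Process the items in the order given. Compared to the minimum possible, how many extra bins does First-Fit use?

First-Fit: [6,6] [5,6] [5,6] [6,6] [5] → 5 bins.
Total size 51; any packing needs at least ⌈51/15⌉ = 4 bins.
An optimal packing achieves that bound: [6,6] [6,6] [6,6] [5,5,5] → 4 bins.
Excess: 5 − 4 = 1.

1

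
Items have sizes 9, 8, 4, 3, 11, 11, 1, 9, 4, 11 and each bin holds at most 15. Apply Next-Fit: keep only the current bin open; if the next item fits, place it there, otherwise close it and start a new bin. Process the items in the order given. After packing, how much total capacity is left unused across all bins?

Put 9 in bin 1; 6 remain.
Put 8 in bin 2; 7 remain.
Put 4 in bin 2; 3 remain.
Put 3 in bin 2; 0 remain.
Put 11 in bin 3; 4 remain.
Put 11 in bin 4; 4 remain.
Put 1 in bin 4; 3 remain.
Put 9 in bin 5; 6 remain.
Put 4 in bin 5; 2 remain.
Put 11 in bin 6; 4 remain.
6 bins × 15 = 90; used 71; unused 19.

19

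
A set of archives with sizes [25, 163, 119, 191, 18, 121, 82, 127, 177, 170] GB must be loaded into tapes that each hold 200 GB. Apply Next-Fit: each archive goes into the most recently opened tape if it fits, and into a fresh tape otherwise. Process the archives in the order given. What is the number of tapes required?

tape 1: place 25 GB, 175 GB left
tape 1: place 163 GB, 12 GB left
tape 2: place 119 GB, 81 GB left
tape 3: place 191 GB, 9 GB left
tape 4: place 18 GB, 182 GB left
tape 4: place 121 GB, 61 GB left
tape 5: place 82 GB, 118 GB left
tape 6: place 127 GB, 73 GB left
tape 7: place 177 GB, 23 GB left
tape 8: place 170 GB, 30 GB left
Final tapes: [25,163] [119] [191] [18,121] [82] [127] [177] [170].

8 tapes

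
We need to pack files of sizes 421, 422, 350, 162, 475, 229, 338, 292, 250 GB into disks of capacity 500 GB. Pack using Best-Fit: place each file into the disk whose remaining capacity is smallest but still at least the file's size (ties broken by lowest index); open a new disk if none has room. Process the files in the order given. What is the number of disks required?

421 GB → disk 1 (remaining 79 GB)
422 GB → disk 2 (remaining 78 GB)
350 GB → disk 3 (remaining 150 GB)
162 GB → disk 4 (remaining 338 GB)
475 GB → disk 5 (remaining 25 GB)
229 GB → disk 4 (remaining 109 GB)
338 GB → disk 6 (remaining 162 GB)
292 GB → disk 7 (remaining 208 GB)
250 GB → disk 8 (remaining 250 GB)

8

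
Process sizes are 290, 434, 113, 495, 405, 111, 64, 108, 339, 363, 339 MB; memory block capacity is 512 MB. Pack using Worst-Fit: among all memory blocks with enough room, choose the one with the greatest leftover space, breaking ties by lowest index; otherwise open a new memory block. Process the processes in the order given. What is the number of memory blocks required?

memory block 1: place 290 MB, 222 MB left
memory block 2: place 434 MB, 78 MB left
memory block 1: place 113 MB, 109 MB left
memory block 3: place 495 MB, 17 MB left
memory block 4: place 405 MB, 107 MB left
memory block 5: place 111 MB, 401 MB left
memory block 5: place 64 MB, 337 MB left
memory block 5: place 108 MB, 229 MB left
memory block 6: place 339 MB, 173 MB left
memory block 7: place 363 MB, 149 MB left
memory block 8: place 339 MB, 173 MB left

8 memory blocks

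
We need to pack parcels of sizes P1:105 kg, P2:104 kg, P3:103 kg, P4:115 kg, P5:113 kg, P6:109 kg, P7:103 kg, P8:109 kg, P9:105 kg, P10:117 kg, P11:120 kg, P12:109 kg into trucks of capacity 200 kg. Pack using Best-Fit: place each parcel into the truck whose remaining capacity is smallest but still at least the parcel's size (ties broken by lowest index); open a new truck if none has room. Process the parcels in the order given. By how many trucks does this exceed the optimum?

Best-Fit: [105] [104] [103] [115] [113] [109] [103] [109] [105] [117] [120] [109] → 12 trucks.
12 parcels exceed 100 kg (half the capacity), and no two of those can share a truck, so at least 12 trucks are needed.
So 12 is already optimal.

0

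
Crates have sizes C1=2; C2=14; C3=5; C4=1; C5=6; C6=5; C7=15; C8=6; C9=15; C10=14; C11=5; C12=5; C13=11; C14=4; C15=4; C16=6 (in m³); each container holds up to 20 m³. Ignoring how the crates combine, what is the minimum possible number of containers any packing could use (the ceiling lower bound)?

6 containers

Total size = 2 + 14 + 5 + 1 + 6 + 5 + 15 + 6 + 15 + 14 + 5 + 5 + 11 + 4 + 4 + 6 = 118 m³.
⌈118 / 20⌉ = 6.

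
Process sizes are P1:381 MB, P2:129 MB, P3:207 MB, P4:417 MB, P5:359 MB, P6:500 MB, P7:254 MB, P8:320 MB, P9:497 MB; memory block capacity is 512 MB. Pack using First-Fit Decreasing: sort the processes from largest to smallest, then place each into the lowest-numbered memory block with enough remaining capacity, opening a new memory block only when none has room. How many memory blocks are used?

Sorted descending: 500, 497, 417, 381, 359, 320, 254, 207, 129.
memory block 1: place 500 MB, 12 MB left
memory block 2: place 497 MB, 15 MB left
memory block 3: place 417 MB, 95 MB left
memory block 4: place 381 MB, 131 MB left
memory block 5: place 359 MB, 153 MB left
memory block 6: place 320 MB, 192 MB left
memory block 7: place 254 MB, 258 MB left
memory block 7: place 207 MB, 51 MB left
memory block 4: place 129 MB, 2 MB left
Final memory blocks: [500] [497] [417] [381,129] [359] [320] [254,207].

7 memory blocks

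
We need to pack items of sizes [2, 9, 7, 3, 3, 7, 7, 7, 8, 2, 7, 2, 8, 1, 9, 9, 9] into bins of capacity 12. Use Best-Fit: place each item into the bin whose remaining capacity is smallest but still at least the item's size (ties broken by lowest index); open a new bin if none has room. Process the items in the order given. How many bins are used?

bin 1: place 2, 10 left
bin 1: place 9, 1 left
bin 2: place 7, 5 left
bin 2: place 3, 2 left
bin 3: place 3, 9 left
bin 3: place 7, 2 left
bin 4: place 7, 5 left
bin 5: place 7, 5 left
bin 6: place 8, 4 left
bin 2: place 2, 0 left
bin 7: place 7, 5 left
bin 3: place 2, 0 left
bin 8: place 8, 4 left
bin 1: place 1, 0 left
bin 9: place 9, 3 left
bin 10: place 9, 3 left
bin 11: place 9, 3 left
Final bins: [2,9,1] [7,3,2] [3,7,2] [7] [7] [8] [7] [8] [9] [9] [9].

11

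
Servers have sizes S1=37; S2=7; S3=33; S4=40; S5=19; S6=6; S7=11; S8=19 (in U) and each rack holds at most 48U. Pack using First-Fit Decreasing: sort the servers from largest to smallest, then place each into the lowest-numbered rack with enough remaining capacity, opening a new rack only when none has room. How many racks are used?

Sorted descending: 40, 37, 33, 19, 19, 11, 7, 6.
Put 40U in rack 1; 8U remain.
Put 37U in rack 2; 11U remain.
Put 33U in rack 3; 15U remain.
Put 19U in rack 4; 29U remain.
Put 19U in rack 4; 10U remain.
Put 11U in rack 2; 0U remain.
Put 7U in rack 1; 1U remain.
Put 6U in rack 3; 9U remain.

4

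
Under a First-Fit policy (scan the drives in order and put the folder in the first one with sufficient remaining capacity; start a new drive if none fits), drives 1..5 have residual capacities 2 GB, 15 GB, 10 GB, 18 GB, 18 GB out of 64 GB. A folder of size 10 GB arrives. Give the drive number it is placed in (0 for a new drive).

2

Drives with room: drive 2 (15 GB), drive 3 (10 GB), drive 4 (18 GB), drive 5 (18 GB).
The first with room is drive 2.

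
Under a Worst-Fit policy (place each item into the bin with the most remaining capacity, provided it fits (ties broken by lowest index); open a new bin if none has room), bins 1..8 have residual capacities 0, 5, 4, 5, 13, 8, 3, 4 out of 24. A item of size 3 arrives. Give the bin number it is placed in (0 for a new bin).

Bins with room: bin 2 (5), bin 3 (4), bin 4 (5), bin 5 (13), bin 6 (8), bin 7 (3), bin 8 (4).
Most room is bin 5 with 13 free.

5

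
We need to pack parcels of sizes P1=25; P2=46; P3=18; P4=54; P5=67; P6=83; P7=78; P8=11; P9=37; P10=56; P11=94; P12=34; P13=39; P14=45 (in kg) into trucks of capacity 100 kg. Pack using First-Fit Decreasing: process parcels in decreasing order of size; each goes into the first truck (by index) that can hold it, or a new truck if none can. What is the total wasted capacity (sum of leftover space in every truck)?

113

Sorted descending: 94, 83, 78, 67, 56, 54, 46, 45, 39, 37, 34, 25, 18, 11.
Put 94 kg in truck 1; 6 kg remain.
Put 83 kg in truck 2; 17 kg remain.
Put 78 kg in truck 3; 22 kg remain.
Put 67 kg in truck 4; 33 kg remain.
Put 56 kg in truck 5; 44 kg remain.
Put 54 kg in truck 6; 46 kg remain.
Put 46 kg in truck 6; 0 kg remain.
Put 45 kg in truck 7; 55 kg remain.
Put 39 kg in truck 5; 5 kg remain.
Put 37 kg in truck 7; 18 kg remain.
Put 34 kg in truck 8; 66 kg remain.
Put 25 kg in truck 4; 8 kg remain.
Put 18 kg in truck 3; 4 kg remain.
Put 11 kg in truck 2; 6 kg remain.
8 trucks × 100 kg = 800 kg; used 687 kg; unused 113 kg.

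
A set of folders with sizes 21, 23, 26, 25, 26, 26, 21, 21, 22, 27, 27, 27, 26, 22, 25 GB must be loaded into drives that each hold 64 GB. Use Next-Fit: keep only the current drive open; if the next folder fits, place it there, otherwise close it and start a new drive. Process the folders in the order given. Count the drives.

21 GB → drive 1 (remaining 43 GB)
23 GB → drive 1 (remaining 20 GB)
26 GB → drive 2 (remaining 38 GB)
25 GB → drive 2 (remaining 13 GB)
26 GB → drive 3 (remaining 38 GB)
26 GB → drive 3 (remaining 12 GB)
21 GB → drive 4 (remaining 43 GB)
21 GB → drive 4 (remaining 22 GB)
22 GB → drive 4 (remaining 0 GB)
27 GB → drive 5 (remaining 37 GB)
27 GB → drive 5 (remaining 10 GB)
27 GB → drive 6 (remaining 37 GB)
26 GB → drive 6 (remaining 11 GB)
22 GB → drive 7 (remaining 42 GB)
25 GB → drive 7 (remaining 17 GB)

7 drives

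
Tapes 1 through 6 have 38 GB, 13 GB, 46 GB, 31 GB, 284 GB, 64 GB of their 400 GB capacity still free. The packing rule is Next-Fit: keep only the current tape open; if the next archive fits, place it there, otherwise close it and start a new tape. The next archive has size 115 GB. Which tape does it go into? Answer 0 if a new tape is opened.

0

Next-Fit only looks at tape 6, which has 64 GB free.
115 GB does not fit, so a new tape is opened.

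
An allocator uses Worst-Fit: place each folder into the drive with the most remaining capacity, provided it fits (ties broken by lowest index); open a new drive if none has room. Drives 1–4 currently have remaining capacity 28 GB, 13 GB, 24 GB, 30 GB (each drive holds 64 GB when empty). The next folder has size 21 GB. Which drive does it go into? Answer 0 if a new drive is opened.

4

Drives with room: drive 1 (28 GB), drive 3 (24 GB), drive 4 (30 GB).
Most room is drive 4 with 30 GB free.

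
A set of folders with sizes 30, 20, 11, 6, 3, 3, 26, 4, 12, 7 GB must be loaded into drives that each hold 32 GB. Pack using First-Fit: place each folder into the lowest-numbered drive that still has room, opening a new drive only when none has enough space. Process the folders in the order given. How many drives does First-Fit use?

drive 1: place 30 GB, 2 GB left
drive 2: place 20 GB, 12 GB left
drive 2: place 11 GB, 1 GB left
drive 3: place 6 GB, 26 GB left
drive 3: place 3 GB, 23 GB left
drive 3: place 3 GB, 20 GB left
drive 4: place 26 GB, 6 GB left
drive 3: place 4 GB, 16 GB left
drive 3: place 12 GB, 4 GB left
drive 5: place 7 GB, 25 GB left
Final drives: [30] [20,11] [6,3,3,4,12] [26] [7].

5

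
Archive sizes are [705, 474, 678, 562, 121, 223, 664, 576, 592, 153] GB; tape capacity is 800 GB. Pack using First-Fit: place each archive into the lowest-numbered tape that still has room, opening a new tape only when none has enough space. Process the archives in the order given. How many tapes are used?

7 tapes

Put 705 GB in tape 1; 95 GB remain.
Put 474 GB in tape 2; 326 GB remain.
Put 678 GB in tape 3; 122 GB remain.
Put 562 GB in tape 4; 238 GB remain.
Put 121 GB in tape 2; 205 GB remain.
Put 223 GB in tape 4; 15 GB remain.
Put 664 GB in tape 5; 136 GB remain.
Put 576 GB in tape 6; 224 GB remain.
Put 592 GB in tape 7; 208 GB remain.
Put 153 GB in tape 2; 52 GB remain.
Final tapes: [705] [474,121,153] [678] [562,223] [664] [576] [592].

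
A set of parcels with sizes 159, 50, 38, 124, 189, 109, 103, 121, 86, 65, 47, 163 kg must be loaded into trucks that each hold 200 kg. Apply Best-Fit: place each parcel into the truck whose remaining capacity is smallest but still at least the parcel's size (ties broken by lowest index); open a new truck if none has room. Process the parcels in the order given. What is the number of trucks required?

truck 1: place 159 kg, 41 kg left
truck 2: place 50 kg, 150 kg left
truck 1: place 38 kg, 3 kg left
truck 2: place 124 kg, 26 kg left
truck 3: place 189 kg, 11 kg left
truck 4: place 109 kg, 91 kg left
truck 5: place 103 kg, 97 kg left
truck 6: place 121 kg, 79 kg left
truck 4: place 86 kg, 5 kg left
truck 6: place 65 kg, 14 kg left
truck 5: place 47 kg, 50 kg left
truck 7: place 163 kg, 37 kg left
Final trucks: [159,38] [50,124] [189] [109,86] [103,47] [121,65] [163].

7 trucks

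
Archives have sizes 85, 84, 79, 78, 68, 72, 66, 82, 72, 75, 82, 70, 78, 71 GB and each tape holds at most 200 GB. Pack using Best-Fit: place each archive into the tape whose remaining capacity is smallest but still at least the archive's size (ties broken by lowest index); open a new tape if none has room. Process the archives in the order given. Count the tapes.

7 tapes

Put 85 GB in tape 1; 115 GB remain.
Put 84 GB in tape 1; 31 GB remain.
Put 79 GB in tape 2; 121 GB remain.
Put 78 GB in tape 2; 43 GB remain.
Put 68 GB in tape 3; 132 GB remain.
Put 72 GB in tape 3; 60 GB remain.
Put 66 GB in tape 4; 134 GB remain.
Put 82 GB in tape 4; 52 GB remain.
Put 72 GB in tape 5; 128 GB remain.
Put 75 GB in tape 5; 53 GB remain.
Put 82 GB in tape 6; 118 GB remain.
Put 70 GB in tape 6; 48 GB remain.
Put 78 GB in tape 7; 122 GB remain.
Put 71 GB in tape 7; 51 GB remain.
Final tapes: [85,84] [79,78] [68,72] [66,82] [72,75] [82,70] [78,71].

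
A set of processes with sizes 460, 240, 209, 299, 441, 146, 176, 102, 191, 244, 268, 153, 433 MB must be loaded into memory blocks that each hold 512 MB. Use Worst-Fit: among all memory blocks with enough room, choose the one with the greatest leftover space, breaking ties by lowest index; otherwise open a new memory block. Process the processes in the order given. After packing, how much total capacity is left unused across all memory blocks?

460 MB → memory block 1 (remaining 52 MB)
240 MB → memory block 2 (remaining 272 MB)
209 MB → memory block 2 (remaining 63 MB)
299 MB → memory block 3 (remaining 213 MB)
441 MB → memory block 4 (remaining 71 MB)
146 MB → memory block 3 (remaining 67 MB)
176 MB → memory block 5 (remaining 336 MB)
102 MB → memory block 5 (remaining 234 MB)
191 MB → memory block 5 (remaining 43 MB)
244 MB → memory block 6 (remaining 268 MB)
268 MB → memory block 6 (remaining 0 MB)
153 MB → memory block 7 (remaining 359 MB)
433 MB → memory block 8 (remaining 79 MB)
8 memory blocks × 512 MB = 4096 MB; used 3362 MB; unused 734 MB.

734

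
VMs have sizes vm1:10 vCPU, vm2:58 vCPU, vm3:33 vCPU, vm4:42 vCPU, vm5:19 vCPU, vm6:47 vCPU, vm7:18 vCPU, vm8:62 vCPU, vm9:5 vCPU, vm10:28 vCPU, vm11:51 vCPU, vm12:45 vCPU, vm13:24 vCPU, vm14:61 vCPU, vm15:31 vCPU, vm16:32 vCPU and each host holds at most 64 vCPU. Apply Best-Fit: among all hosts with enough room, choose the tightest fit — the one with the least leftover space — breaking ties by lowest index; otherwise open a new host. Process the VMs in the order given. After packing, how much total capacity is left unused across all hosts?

74

vm1 (10 vCPU) → host 1 (remaining 54 vCPU)
vm2 (58 vCPU) → host 2 (remaining 6 vCPU)
vm3 (33 vCPU) → host 1 (remaining 21 vCPU)
vm4 (42 vCPU) → host 3 (remaining 22 vCPU)
vm5 (19 vCPU) → host 1 (remaining 2 vCPU)
vm6 (47 vCPU) → host 4 (remaining 17 vCPU)
vm7 (18 vCPU) → host 3 (remaining 4 vCPU)
vm8 (62 vCPU) → host 5 (remaining 2 vCPU)
vm9 (5 vCPU) → host 2 (remaining 1 vCPU)
vm10 (28 vCPU) → host 6 (remaining 36 vCPU)
vm11 (51 vCPU) → host 7 (remaining 13 vCPU)
vm12 (45 vCPU) → host 8 (remaining 19 vCPU)
vm13 (24 vCPU) → host 6 (remaining 12 vCPU)
vm14 (61 vCPU) → host 9 (remaining 3 vCPU)
vm15 (31 vCPU) → host 10 (remaining 33 vCPU)
vm16 (32 vCPU) → host 10 (remaining 1 vCPU)
10 hosts × 64 vCPU = 640 vCPU; used 566 vCPU; unused 74 vCPU.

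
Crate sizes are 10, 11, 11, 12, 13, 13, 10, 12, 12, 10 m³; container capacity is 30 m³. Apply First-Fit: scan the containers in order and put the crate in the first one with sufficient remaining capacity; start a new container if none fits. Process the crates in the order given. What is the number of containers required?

Put 10 m³ in container 1; 20 m³ remain.
Put 11 m³ in container 1; 9 m³ remain.
Put 11 m³ in container 2; 19 m³ remain.
Put 12 m³ in container 2; 7 m³ remain.
Put 13 m³ in container 3; 17 m³ remain.
Put 13 m³ in container 3; 4 m³ remain.
Put 10 m³ in container 4; 20 m³ remain.
Put 12 m³ in container 4; 8 m³ remain.
Put 12 m³ in container 5; 18 m³ remain.
Put 10 m³ in container 5; 8 m³ remain.
Final containers: [10,11] [11,12] [13,13] [10,12] [12,10].

5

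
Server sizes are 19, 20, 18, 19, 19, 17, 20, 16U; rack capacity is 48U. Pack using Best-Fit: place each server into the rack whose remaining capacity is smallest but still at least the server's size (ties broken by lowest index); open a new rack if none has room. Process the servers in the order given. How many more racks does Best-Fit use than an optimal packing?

Best-Fit: [19,20] [18,19] [19,17] [20,16] → 4 racks.
Total size 148U; any packing needs at least ⌈148/48⌉ = 4 racks.
So 4 is already optimal.

0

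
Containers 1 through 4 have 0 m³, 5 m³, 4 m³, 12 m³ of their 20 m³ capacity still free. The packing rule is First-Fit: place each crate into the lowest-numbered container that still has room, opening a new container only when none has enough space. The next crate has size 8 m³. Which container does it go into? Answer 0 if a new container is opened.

4

Containers with room: container 4 (12 m³).
The first with room is container 4.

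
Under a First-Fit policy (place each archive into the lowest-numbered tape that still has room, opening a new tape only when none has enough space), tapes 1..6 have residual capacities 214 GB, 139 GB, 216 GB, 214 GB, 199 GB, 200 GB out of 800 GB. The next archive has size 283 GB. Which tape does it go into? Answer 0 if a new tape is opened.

0

No tape has ≥ 283 GB free, so a new tape is opened.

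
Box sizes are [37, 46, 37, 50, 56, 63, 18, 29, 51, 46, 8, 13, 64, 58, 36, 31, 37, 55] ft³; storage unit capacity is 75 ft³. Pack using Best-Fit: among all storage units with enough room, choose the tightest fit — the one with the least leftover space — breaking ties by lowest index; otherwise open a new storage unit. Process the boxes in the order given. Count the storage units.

12 storage units

Put 37 ft³ in storage unit 1; 38 ft³ remain.
Put 46 ft³ in storage unit 2; 29 ft³ remain.
Put 37 ft³ in storage unit 1; 1 ft³ remain.
Put 50 ft³ in storage unit 3; 25 ft³ remain.
Put 56 ft³ in storage unit 4; 19 ft³ remain.
Put 63 ft³ in storage unit 5; 12 ft³ remain.
Put 18 ft³ in storage unit 4; 1 ft³ remain.
Put 29 ft³ in storage unit 2; 0 ft³ remain.
Put 51 ft³ in storage unit 6; 24 ft³ remain.
Put 46 ft³ in storage unit 7; 29 ft³ remain.
Put 8 ft³ in storage unit 5; 4 ft³ remain.
Put 13 ft³ in storage unit 6; 11 ft³ remain.
Put 64 ft³ in storage unit 8; 11 ft³ remain.
Put 58 ft³ in storage unit 9; 17 ft³ remain.
Put 36 ft³ in storage unit 10; 39 ft³ remain.
Put 31 ft³ in storage unit 10; 8 ft³ remain.
Put 37 ft³ in storage unit 11; 38 ft³ remain.
Put 55 ft³ in storage unit 12; 20 ft³ remain.
Final storage units: [37,37] [46,29] [50] [56,18] [63,8] [51,13] [46] [64] [58] [36,31] [37] [55].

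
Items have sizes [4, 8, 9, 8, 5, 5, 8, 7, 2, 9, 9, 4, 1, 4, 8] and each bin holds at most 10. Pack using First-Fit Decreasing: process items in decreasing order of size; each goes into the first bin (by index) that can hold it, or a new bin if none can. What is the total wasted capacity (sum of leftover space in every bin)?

19

Sorted descending: 9, 9, 9, 8, 8, 8, 8, 7, 5, 5, 4, 4, 4, 2, 1.
Put 9 in bin 1; 1 remain.
Put 9 in bin 2; 1 remain.
Put 9 in bin 3; 1 remain.
Put 8 in bin 4; 2 remain.
Put 8 in bin 5; 2 remain.
Put 8 in bin 6; 2 remain.
Put 8 in bin 7; 2 remain.
Put 7 in bin 8; 3 remain.
Put 5 in bin 9; 5 remain.
Put 5 in bin 9; 0 remain.
Put 4 in bin 10; 6 remain.
Put 4 in bin 10; 2 remain.
Put 4 in bin 11; 6 remain.
Put 2 in bin 4; 0 remain.
Put 1 in bin 1; 0 remain.
11 bins × 10 = 110; used 91; unused 19.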